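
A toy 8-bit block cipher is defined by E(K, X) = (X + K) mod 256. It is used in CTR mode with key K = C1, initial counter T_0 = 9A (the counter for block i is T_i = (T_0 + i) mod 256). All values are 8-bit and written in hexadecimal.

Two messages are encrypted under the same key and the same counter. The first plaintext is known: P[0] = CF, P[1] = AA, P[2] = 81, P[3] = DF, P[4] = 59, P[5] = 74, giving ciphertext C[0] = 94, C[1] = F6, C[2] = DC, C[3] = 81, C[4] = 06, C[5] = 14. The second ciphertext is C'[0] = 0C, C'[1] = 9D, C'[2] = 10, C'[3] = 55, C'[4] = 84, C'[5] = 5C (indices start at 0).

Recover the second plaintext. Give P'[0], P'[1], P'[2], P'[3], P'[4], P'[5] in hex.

P'[0] = 57, P'[1] = C1, P'[2] = 4D, P'[3] = 0B, P'[4] = DB, P'[5] = 3C

In CTR with a reused counter, both messages share the same keystream S_i, so C_i ⊕ C'_i = P_i ⊕ P'_i and thus P'_i = P_i ⊕ C_i ⊕ C'_i.
P'[0]: CF ⊕ 94 ⊕ 0C = 57.
P'[1]: AA ⊕ F6 ⊕ 9D = C1.
P'[2]: 81 ⊕ DC ⊕ 10 = 4D.
P'[3]: DF ⊕ 81 ⊕ 55 = 0B.
P'[4]: 59 ⊕ 06 ⊕ 84 = DB.
P'[5]: 74 ⊕ 14 ⊕ 5C = 3C.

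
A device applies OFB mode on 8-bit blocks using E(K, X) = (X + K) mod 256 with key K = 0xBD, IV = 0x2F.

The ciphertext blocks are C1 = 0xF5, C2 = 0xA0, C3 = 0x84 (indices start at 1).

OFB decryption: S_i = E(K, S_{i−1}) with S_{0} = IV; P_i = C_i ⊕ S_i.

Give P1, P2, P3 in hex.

P1: S = E(K, 0x2F) = 0xEC; 0xF5 ⊕ 0xEC = 0x19.
P2: S = E(K, 0xEC) = 0xA9; 0xA0 ⊕ 0xA9 = 0x09.
P3: S = E(K, 0xA9) = 0x66; 0x84 ⊕ 0x66 = 0xE2.

P1 = 0x19, P2 = 0x09, P3 = 0xE2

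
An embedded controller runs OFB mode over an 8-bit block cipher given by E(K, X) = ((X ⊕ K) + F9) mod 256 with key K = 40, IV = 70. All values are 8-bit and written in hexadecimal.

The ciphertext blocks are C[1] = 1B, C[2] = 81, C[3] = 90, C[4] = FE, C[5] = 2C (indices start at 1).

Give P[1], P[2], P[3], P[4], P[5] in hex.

OFB decryption: S_i = E(K, S_{i−1}) with S_{0} = IV; P_i = C_i ⊕ S_i.
P[1]: S = E(K, 70) = 29; 1B ⊕ 29 = 32.
P[2]: S = E(K, 29) = 62; 81 ⊕ 62 = E3.
P[3]: S = E(K, 62) = 1B; 90 ⊕ 1B = 8B.
P[4]: S = E(K, 1B) = 54; FE ⊕ 54 = AA.
P[5]: S = E(K, 54) = 0D; 2C ⊕ 0D = 21.

P[1] = 32, P[2] = E3, P[3] = 8B, P[4] = AA, P[5] = 21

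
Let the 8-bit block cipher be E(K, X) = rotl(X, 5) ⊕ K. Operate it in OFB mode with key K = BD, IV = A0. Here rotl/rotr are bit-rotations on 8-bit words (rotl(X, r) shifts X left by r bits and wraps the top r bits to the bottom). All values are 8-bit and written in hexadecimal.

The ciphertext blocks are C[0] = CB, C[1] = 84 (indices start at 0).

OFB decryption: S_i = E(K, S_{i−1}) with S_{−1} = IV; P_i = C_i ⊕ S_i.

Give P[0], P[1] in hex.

P[0] = 62, P[1] = 0C

P[0]: S = E(K, A0) = A9; CB ⊕ A9 = 62.
P[1]: S = E(K, A9) = 88; 84 ⊕ 88 = 0C.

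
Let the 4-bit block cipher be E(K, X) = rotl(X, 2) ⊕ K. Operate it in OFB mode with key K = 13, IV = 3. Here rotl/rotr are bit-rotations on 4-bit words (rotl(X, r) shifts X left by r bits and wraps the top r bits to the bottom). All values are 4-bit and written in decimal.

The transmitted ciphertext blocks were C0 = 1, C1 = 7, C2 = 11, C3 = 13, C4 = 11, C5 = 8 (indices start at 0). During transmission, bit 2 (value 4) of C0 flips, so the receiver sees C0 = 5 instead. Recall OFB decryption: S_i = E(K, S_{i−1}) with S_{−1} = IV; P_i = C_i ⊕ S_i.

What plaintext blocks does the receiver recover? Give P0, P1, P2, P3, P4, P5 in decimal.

P0 = 4, P1 = 14, P2 = 0, P3 = 14, P4 = 10, P5 = 1

Only C0 changed, to 5. In OFB, a change in C_i flips the same bit in P_i only; the keystream is unaffected. Decrypting the received ciphertext:
P0: S = E(K, 3) = 1; 5 ⊕ 1 = 4.
P1: S = E(K, 1) = 9; 7 ⊕ 9 = 14.
P2: S = E(K, 9) = 11; 11 ⊕ 11 = 0.
P3: S = E(K, 11) = 3; 13 ⊕ 3 = 14.
P4: S = E(K, 3) = 1; 11 ⊕ 1 = 10.
P5: S = E(K, 1) = 9; 8 ⊕ 9 = 1.
Blocks that differ from the original plaintext: P0.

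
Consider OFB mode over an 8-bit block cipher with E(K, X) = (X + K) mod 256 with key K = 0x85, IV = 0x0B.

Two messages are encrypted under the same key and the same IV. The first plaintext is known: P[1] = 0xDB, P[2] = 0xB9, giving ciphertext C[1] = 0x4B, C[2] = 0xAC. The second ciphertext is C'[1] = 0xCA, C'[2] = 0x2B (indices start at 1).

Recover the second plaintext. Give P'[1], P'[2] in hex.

P'[1] = 0x5A, P'[2] = 0x3E

In OFB with a reused IV, both messages share the same keystream S_i, so C_i ⊕ C'_i = P_i ⊕ P'_i and thus P'_i = P_i ⊕ C_i ⊕ C'_i.
P'[1]: 0xDB ⊕ 0x4B ⊕ 0xCA = 0x5A.
P'[2]: 0xB9 ⊕ 0xAC ⊕ 0x2B = 0x3E.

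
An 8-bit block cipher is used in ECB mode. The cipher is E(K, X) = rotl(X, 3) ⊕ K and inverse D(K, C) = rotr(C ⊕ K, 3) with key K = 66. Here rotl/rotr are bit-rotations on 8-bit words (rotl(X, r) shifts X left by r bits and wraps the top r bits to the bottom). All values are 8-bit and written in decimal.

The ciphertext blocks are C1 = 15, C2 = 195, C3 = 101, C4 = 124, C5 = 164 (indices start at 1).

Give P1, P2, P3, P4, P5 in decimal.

ECB decryption: P_i = D(K, C_i).
P1: D(K, 15) = 169.
P2: D(K, 195) = 48.
P3: D(K, 101) = 228.
P4: D(K, 124) = 199.
P5: D(K, 164) = 220.

P1 = 169, P2 = 48, P3 = 228, P4 = 199, P5 = 220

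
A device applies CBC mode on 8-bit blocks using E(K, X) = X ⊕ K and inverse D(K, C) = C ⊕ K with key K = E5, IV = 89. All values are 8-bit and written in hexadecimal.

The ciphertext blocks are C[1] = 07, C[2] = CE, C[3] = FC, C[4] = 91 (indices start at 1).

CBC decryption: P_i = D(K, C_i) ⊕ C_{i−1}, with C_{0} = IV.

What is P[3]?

P[3] = D7

P[3]: D(K, FC) = 19; 19 ⊕ CE = D7.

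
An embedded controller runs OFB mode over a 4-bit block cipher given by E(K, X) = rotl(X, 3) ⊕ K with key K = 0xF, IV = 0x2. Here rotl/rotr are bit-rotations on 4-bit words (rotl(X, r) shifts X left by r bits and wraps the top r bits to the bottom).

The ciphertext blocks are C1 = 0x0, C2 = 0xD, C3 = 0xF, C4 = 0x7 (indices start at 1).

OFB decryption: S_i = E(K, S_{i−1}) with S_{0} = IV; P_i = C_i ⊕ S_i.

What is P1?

P1 = 0xE

P1: S = E(K, 0x2) = 0xE; 0x0 ⊕ 0xE = 0xE.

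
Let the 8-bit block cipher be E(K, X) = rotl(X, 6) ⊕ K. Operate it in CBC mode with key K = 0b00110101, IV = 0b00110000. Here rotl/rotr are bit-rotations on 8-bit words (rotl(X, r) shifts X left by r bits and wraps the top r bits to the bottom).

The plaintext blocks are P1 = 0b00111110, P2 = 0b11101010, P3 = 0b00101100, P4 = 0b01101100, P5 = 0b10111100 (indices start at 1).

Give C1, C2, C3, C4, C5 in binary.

CBC encryption: C_i = E(K, P_i ⊕ C_{i−1}), with C_{0} = IV.
C1: P1 ⊕ 0b00110000 = 0b00001110; E(K, 0b00001110) = 0b10110110.
C2: P2 ⊕ 0b10110110 = 0b01011100; E(K, 0b01011100) = 0b00100010.
C3: P3 ⊕ 0b00100010 = 0b00001110; E(K, 0b00001110) = 0b10110110.
C4: P4 ⊕ 0b10110110 = 0b11011010; E(K, 0b11011010) = 0b10000011.
C5: P5 ⊕ 0b10000011 = 0b00111111; E(K, 0b00111111) = 0b11111010.

C1 = 0b10110110, C2 = 0b00100010, C3 = 0b10110110, C4 = 0b10000011, C5 = 0b11111010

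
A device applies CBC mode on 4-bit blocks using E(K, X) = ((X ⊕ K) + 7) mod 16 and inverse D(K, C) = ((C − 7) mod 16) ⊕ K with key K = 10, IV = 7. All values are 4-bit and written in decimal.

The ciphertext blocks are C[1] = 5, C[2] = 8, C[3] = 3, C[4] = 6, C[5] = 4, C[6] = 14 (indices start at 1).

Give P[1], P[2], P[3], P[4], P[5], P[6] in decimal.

CBC decryption: P_i = D(K, C_i) ⊕ C_{i−1}, with C_{0} = IV.
P[1]: D(K, 5) = 4; 4 ⊕ 7 = 3.
P[2]: D(K, 8) = 11; 11 ⊕ 5 = 14.
P[3]: D(K, 3) = 6; 6 ⊕ 8 = 14.
P[4]: D(K, 6) = 5; 5 ⊕ 3 = 6.
P[5]: D(K, 4) = 7; 7 ⊕ 6 = 1.
P[6]: D(K, 14) = 13; 13 ⊕ 4 = 9.

P[1] = 3, P[2] = 14, P[3] = 14, P[4] = 6, P[5] = 1, P[6] = 9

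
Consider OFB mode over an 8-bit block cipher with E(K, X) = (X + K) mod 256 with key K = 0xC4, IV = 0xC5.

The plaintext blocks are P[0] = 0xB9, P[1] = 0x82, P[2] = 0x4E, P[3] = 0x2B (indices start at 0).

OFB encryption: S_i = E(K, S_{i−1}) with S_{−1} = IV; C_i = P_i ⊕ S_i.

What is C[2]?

C[0]: S = E(K, 0xC5) = 0x89; 0xB9 ⊕ 0x89 = 0x30.
C[1]: S = E(K, 0x89) = 0x4D; 0x82 ⊕ 0x4D = 0xCF.
C[2]: S = E(K, 0x4D) = 0x11; 0x4E ⊕ 0x11 = 0x5F.

C[2] = 0x5F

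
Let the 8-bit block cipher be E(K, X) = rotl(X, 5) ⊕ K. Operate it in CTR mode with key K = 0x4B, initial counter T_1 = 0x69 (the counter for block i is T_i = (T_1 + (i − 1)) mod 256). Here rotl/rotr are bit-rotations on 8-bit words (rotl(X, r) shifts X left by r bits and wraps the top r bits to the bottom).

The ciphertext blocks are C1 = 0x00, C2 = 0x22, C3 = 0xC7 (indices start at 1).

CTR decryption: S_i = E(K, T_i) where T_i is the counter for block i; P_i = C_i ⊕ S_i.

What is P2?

P2: T = 0x6A, S = E(K, T) = 0x06; 0x22 ⊕ 0x06 = 0x24.

P2 = 0x24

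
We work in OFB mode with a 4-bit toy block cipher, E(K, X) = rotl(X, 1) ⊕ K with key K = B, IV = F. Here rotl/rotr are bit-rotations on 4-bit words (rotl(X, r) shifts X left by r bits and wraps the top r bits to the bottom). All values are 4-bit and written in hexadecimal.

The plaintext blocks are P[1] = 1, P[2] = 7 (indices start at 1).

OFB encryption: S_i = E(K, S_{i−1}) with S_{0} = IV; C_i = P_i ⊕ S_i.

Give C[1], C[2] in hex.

C[1]: S = E(K, F) = 4; 1 ⊕ 4 = 5.
C[2]: S = E(K, 4) = 3; 7 ⊕ 3 = 4.

C[1] = 5, C[2] = 4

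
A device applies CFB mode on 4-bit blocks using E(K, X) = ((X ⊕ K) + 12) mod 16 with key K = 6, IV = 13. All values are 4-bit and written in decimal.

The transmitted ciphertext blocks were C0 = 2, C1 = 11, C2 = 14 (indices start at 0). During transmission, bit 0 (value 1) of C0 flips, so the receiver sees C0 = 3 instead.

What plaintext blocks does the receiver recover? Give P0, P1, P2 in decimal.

P0 = 4, P1 = 10, P2 = 7

CFB decryption: P_i = C_i ⊕ E(K, C_{i−1}), with C_{−1} = IV.
Only C0 changed, to 3. In CFB, a change in C_i flips the same bit in P_i and garbles P_{i+1}. Decrypting the received ciphertext:
P0: E(K, 13) = 7; 3 ⊕ 7 = 4.
P1: E(K, 3) = 1; 11 ⊕ 1 = 10.
P2: E(K, 11) = 9; 14 ⊕ 9 = 7.
Blocks that differ from the original plaintext: P0, P1.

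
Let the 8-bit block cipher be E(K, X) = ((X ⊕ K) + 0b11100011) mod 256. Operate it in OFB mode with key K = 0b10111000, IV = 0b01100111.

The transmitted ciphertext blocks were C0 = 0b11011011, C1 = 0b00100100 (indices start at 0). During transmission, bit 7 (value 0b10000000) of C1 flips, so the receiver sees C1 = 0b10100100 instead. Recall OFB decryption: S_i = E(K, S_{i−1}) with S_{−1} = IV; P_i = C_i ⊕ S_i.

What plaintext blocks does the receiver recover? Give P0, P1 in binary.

P0 = 0b00011001, P1 = 0b11111001

Only C1 changed, to 0b10100100. In OFB, a change in C_i flips the same bit in P_i only; the keystream is unaffected. Decrypting the received ciphertext:
P0: S = E(K, 0b01100111) = 0b11000010; 0b11011011 ⊕ 0b11000010 = 0b00011001.
P1: S = E(K, 0b11000010) = 0b01011101; 0b10100100 ⊕ 0b01011101 = 0b11111001.
Blocks that differ from the original plaintext: P1.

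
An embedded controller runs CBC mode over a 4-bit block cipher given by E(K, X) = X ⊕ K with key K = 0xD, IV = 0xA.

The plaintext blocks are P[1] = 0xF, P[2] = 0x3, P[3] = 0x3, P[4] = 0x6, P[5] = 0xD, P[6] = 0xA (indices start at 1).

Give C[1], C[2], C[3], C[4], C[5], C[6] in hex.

C[1] = 0x8, C[2] = 0x6, C[3] = 0x8, C[4] = 0x3, C[5] = 0x3, C[6] = 0x4

CBC encryption: C_i = E(K, P_i ⊕ C_{i−1}), with C_{0} = IV.
C[1]: P[1] ⊕ 0xA = 0x5; E(K, 0x5) = 0x8.
C[2]: P[2] ⊕ 0x8 = 0xB; E(K, 0xB) = 0x6.
C[3]: P[3] ⊕ 0x6 = 0x5; E(K, 0x5) = 0x8.
C[4]: P[4] ⊕ 0x8 = 0xE; E(K, 0xE) = 0x3.
C[5]: P[5] ⊕ 0x3 = 0xE; E(K, 0xE) = 0x3.
C[6]: P[6] ⊕ 0x3 = 0x9; E(K, 0x9) = 0x4.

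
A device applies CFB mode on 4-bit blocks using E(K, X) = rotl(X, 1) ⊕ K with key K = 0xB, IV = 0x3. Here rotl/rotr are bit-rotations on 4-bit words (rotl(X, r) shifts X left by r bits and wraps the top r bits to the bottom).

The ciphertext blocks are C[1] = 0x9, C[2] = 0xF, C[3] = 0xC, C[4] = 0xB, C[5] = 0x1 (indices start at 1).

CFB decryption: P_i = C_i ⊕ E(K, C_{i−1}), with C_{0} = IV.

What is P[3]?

P[3] = 0x8

P[3]: E(K, 0xF) = 0x4; 0xC ⊕ 0x4 = 0x8.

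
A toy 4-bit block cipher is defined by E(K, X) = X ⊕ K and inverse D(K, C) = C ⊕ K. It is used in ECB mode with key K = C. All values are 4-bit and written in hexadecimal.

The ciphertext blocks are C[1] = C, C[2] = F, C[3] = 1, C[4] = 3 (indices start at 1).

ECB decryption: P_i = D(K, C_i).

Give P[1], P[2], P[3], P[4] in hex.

P[1] = 0, P[2] = 3, P[3] = D, P[4] = F

P[1]: D(K, C) = 0.
P[2]: D(K, F) = 3.
P[3]: D(K, 1) = D.
P[4]: D(K, 3) = F.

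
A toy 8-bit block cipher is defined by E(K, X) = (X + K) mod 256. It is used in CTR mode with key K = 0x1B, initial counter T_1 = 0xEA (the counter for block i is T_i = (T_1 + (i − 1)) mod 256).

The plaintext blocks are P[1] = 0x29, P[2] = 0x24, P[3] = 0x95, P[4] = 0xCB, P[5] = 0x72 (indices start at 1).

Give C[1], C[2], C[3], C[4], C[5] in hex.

C[1] = 0x2C, C[2] = 0x22, C[3] = 0x92, C[4] = 0xC3, C[5] = 0x7B

CTR encryption: S_i = E(K, T_i) where T_i is the counter for block i; C_i = P_i ⊕ S_i.
C[1]: T = 0xEA, S = E(K, T) = 0x05; 0x29 ⊕ 0x05 = 0x2C.
C[2]: T = 0xEB, S = E(K, T) = 0x06; 0x24 ⊕ 0x06 = 0x22.
C[3]: T = 0xEC, S = E(K, T) = 0x07; 0x95 ⊕ 0x07 = 0x92.
C[4]: T = 0xED, S = E(K, T) = 0x08; 0xCB ⊕ 0x08 = 0xC3.
C[5]: T = 0xEE, S = E(K, T) = 0x09; 0x72 ⊕ 0x09 = 0x7B.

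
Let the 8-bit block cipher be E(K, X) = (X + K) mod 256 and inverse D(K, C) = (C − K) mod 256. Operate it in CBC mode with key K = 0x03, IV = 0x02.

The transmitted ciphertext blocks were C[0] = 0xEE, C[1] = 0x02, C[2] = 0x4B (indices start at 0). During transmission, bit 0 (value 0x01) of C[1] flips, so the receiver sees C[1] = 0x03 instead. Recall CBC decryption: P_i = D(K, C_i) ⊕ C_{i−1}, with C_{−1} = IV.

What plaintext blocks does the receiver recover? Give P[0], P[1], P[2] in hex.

P[0] = 0xE9, P[1] = 0xEE, P[2] = 0x4B

Only C[1] changed, to 0x03. In CBC, a change in C_i garbles P_i and flips the same bit in P_{i+1}. Decrypting the received ciphertext:
P[0]: D(K, 0xEE) = 0xEB; 0xEB ⊕ 0x02 = 0xE9.
P[1]: D(K, 0x03) = 0x00; 0x00 ⊕ 0xEE = 0xEE.
P[2]: D(K, 0x4B) = 0x48; 0x48 ⊕ 0x03 = 0x4B.
Blocks that differ from the original plaintext: P[1], P[2].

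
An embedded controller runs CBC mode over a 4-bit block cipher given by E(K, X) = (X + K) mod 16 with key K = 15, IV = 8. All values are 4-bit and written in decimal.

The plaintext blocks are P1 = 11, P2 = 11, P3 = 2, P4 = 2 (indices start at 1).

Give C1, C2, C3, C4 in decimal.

C1 = 2, C2 = 8, C3 = 9, C4 = 10

CBC encryption: C_i = E(K, P_i ⊕ C_{i−1}), with C_{0} = IV.
C1: P1 ⊕ 8 = 3; E(K, 3) = 2.
C2: P2 ⊕ 2 = 9; E(K, 9) = 8.
C3: P3 ⊕ 8 = 10; E(K, 10) = 9.
C4: P4 ⊕ 9 = 11; E(K, 11) = 10.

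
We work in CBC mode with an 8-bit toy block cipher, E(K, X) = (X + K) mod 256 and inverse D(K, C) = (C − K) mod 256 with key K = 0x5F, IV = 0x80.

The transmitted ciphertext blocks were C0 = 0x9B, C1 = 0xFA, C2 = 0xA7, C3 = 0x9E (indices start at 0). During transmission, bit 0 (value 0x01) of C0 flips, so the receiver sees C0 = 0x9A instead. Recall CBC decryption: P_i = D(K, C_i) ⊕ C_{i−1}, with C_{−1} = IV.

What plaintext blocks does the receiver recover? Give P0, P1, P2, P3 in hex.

P0 = 0xBB, P1 = 0x01, P2 = 0xB2, P3 = 0x98

Only C0 changed, to 0x9A. In CBC, a change in C_i garbles P_i and flips the same bit in P_{i+1}. Decrypting the received ciphertext:
P0: D(K, 0x9A) = 0x3B; 0x3B ⊕ 0x80 = 0xBB.
P1: D(K, 0xFA) = 0x9B; 0x9B ⊕ 0x9A = 0x01.
P2: D(K, 0xA7) = 0x48; 0x48 ⊕ 0xFA = 0xB2.
P3: D(K, 0x9E) = 0x3F; 0x3F ⊕ 0xA7 = 0x98.
Blocks that differ from the original plaintext: P0, P1.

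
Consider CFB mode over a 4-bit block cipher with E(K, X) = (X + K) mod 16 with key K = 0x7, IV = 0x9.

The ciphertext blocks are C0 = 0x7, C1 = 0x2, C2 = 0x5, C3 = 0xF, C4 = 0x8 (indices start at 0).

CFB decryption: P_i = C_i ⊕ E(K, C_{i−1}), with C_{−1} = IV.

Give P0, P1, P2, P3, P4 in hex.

P0 = 0x7, P1 = 0xC, P2 = 0xC, P3 = 0x3, P4 = 0xE

P0: E(K, 0x9) = 0x0; 0x7 ⊕ 0x0 = 0x7.
P1: E(K, 0x7) = 0xE; 0x2 ⊕ 0xE = 0xC.
P2: E(K, 0x2) = 0x9; 0x5 ⊕ 0x9 = 0xC.
P3: E(K, 0x5) = 0xC; 0xF ⊕ 0xC = 0x3.
P4: E(K, 0xF) = 0x6; 0x8 ⊕ 0x6 = 0xE.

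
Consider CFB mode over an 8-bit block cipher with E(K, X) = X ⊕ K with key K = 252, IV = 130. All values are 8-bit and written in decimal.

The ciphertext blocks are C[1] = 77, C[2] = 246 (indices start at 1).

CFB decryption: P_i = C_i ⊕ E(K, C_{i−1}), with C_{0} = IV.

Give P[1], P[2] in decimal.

P[1] = 51, P[2] = 71

P[1]: E(K, 130) = 126; 77 ⊕ 126 = 51.
P[2]: E(K, 77) = 177; 246 ⊕ 177 = 71.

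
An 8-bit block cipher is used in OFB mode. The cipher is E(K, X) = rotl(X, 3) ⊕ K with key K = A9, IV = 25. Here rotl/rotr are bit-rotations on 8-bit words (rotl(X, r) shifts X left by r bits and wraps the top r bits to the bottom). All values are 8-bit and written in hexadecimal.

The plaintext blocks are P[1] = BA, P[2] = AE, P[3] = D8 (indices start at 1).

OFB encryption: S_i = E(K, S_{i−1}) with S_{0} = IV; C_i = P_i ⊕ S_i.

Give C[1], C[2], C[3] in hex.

C[1] = 3A, C[2] = 03, C[3] = 1C

C[1]: S = E(K, 25) = 80; BA ⊕ 80 = 3A.
C[2]: S = E(K, 80) = AD; AE ⊕ AD = 03.
C[3]: S = E(K, AD) = C4; D8 ⊕ C4 = 1C.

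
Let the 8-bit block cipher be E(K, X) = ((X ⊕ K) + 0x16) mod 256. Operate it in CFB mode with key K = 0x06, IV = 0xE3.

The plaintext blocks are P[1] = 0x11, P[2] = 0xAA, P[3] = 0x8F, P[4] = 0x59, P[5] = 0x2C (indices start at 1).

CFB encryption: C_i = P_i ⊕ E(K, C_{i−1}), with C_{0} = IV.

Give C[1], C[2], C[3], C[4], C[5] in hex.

C[1] = 0xEA, C[2] = 0xA8, C[3] = 0x4B, C[4] = 0x3A, C[5] = 0x7E

C[1]: E(K, 0xE3) = 0xFB; 0x11 ⊕ 0xFB = 0xEA.
C[2]: E(K, 0xEA) = 0x02; 0xAA ⊕ 0x02 = 0xA8.
C[3]: E(K, 0xA8) = 0xC4; 0x8F ⊕ 0xC4 = 0x4B.
C[4]: E(K, 0x4B) = 0x63; 0x59 ⊕ 0x63 = 0x3A.
C[5]: E(K, 0x3A) = 0x52; 0x2C ⊕ 0x52 = 0x7E.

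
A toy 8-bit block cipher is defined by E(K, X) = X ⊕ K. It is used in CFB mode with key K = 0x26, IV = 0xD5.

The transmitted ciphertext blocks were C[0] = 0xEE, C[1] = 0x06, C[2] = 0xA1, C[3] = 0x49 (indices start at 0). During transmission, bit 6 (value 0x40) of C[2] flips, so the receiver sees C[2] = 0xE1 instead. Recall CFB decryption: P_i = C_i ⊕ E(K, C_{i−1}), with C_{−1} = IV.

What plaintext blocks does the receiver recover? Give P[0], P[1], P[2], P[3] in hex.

Only C[2] changed, to 0xE1. In CFB, a change in C_i flips the same bit in P_i and garbles P_{i+1}. Decrypting the received ciphertext:
P[0]: E(K, 0xD5) = 0xF3; 0xEE ⊕ 0xF3 = 0x1D.
P[1]: E(K, 0xEE) = 0xC8; 0x06 ⊕ 0xC8 = 0xCE.
P[2]: E(K, 0x06) = 0x20; 0xE1 ⊕ 0x20 = 0xC1.
P[3]: E(K, 0xE1) = 0xC7; 0x49 ⊕ 0xC7 = 0x8E.
Blocks that differ from the original plaintext: P[2], P[3].

P[0] = 0x1D, P[1] = 0xCE, P[2] = 0xC1, P[3] = 0x8E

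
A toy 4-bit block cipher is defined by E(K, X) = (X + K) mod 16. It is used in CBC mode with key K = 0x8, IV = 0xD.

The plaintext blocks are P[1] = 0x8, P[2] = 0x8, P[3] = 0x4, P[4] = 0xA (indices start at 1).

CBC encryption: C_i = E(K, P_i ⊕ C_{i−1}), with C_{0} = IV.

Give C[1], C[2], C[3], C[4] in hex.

C[1]: P[1] ⊕ 0xD = 0x5; E(K, 0x5) = 0xD.
C[2]: P[2] ⊕ 0xD = 0x5; E(K, 0x5) = 0xD.
C[3]: P[3] ⊕ 0xD = 0x9; E(K, 0x9) = 0x1.
C[4]: P[4] ⊕ 0x1 = 0xB; E(K, 0xB) = 0x3.

C[1] = 0xD, C[2] = 0xD, C[3] = 0x1, C[4] = 0x3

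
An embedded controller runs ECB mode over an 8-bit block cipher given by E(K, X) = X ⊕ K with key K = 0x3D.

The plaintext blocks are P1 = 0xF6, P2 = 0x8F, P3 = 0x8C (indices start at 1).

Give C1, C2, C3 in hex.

ECB encryption: C_i = E(K, P_i).
C1: E(K, 0xF6) = 0xCB.
C2: E(K, 0x8F) = 0xB2.
C3: E(K, 0x8C) = 0xB1.

C1 = 0xCB, C2 = 0xB2, C3 = 0xB1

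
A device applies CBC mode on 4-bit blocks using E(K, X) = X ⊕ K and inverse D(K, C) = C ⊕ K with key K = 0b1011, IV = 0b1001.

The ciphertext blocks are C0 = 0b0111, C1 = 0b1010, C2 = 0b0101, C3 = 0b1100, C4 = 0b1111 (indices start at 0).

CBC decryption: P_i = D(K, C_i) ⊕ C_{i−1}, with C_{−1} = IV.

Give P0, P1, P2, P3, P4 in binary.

P0: D(K, 0b0111) = 0b1100; 0b1100 ⊕ 0b1001 = 0b0101.
P1: D(K, 0b1010) = 0b0001; 0b0001 ⊕ 0b0111 = 0b0110.
P2: D(K, 0b0101) = 0b1110; 0b1110 ⊕ 0b1010 = 0b0100.
P3: D(K, 0b1100) = 0b0111; 0b0111 ⊕ 0b0101 = 0b0010.
P4: D(K, 0b1111) = 0b0100; 0b0100 ⊕ 0b1100 = 0b1000.

P0 = 0b0101, P1 = 0b0110, P2 = 0b0100, P3 = 0b0010, P4 = 0b1000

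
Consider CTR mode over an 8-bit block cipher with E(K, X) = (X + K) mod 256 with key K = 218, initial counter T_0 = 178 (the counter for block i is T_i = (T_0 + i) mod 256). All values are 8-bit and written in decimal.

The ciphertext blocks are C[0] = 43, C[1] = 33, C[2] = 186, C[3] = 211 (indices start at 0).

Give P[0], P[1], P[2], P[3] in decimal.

CTR decryption: S_i = E(K, T_i) where T_i is the counter for block i; P_i = C_i ⊕ S_i.
P[0]: T = 178, S = E(K, T) = 140; 43 ⊕ 140 = 167.
P[1]: T = 179, S = E(K, T) = 141; 33 ⊕ 141 = 172.
P[2]: T = 180, S = E(K, T) = 142; 186 ⊕ 142 = 52.
P[3]: T = 181, S = E(K, T) = 143; 211 ⊕ 143 = 92.

P[0] = 167, P[1] = 172, P[2] = 52, P[3] = 92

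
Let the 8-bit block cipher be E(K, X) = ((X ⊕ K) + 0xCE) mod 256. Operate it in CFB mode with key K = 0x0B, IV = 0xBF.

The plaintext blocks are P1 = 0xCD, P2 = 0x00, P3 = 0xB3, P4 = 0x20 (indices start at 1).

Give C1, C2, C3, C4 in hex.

C1 = 0x4F, C2 = 0x12, C3 = 0x54, C4 = 0x0D

CFB encryption: C_i = P_i ⊕ E(K, C_{i−1}), with C_{0} = IV.
C1: E(K, 0xBF) = 0x82; 0xCD ⊕ 0x82 = 0x4F.
C2: E(K, 0x4F) = 0x12; 0x00 ⊕ 0x12 = 0x12.
C3: E(K, 0x12) = 0xE7; 0xB3 ⊕ 0xE7 = 0x54.
C4: E(K, 0x54) = 0x2D; 0x20 ⊕ 0x2D = 0x0D.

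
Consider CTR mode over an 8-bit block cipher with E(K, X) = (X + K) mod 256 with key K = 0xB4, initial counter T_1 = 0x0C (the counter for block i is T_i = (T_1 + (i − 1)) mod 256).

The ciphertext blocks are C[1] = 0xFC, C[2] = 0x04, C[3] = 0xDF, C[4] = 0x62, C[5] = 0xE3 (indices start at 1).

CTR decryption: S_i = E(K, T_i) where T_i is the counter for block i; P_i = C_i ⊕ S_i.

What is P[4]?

P[4]: T = 0x0F, S = E(K, T) = 0xC3; 0x62 ⊕ 0xC3 = 0xA1.

P[4] = 0xA1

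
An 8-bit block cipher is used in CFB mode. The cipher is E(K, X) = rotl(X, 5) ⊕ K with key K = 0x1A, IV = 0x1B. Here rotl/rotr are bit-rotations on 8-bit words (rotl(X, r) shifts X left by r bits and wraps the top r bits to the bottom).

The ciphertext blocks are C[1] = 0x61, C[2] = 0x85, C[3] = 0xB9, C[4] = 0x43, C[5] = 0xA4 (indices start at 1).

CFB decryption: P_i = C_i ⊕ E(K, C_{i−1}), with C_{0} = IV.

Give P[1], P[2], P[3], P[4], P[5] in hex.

P[1]: E(K, 0x1B) = 0x79; 0x61 ⊕ 0x79 = 0x18.
P[2]: E(K, 0x61) = 0x36; 0x85 ⊕ 0x36 = 0xB3.
P[3]: E(K, 0x85) = 0xAA; 0xB9 ⊕ 0xAA = 0x13.
P[4]: E(K, 0xB9) = 0x2D; 0x43 ⊕ 0x2D = 0x6E.
P[5]: E(K, 0x43) = 0x72; 0xA4 ⊕ 0x72 = 0xD6.

P[1] = 0x18, P[2] = 0xB3, P[3] = 0x13, P[4] = 0x6E, P[5] = 0xD6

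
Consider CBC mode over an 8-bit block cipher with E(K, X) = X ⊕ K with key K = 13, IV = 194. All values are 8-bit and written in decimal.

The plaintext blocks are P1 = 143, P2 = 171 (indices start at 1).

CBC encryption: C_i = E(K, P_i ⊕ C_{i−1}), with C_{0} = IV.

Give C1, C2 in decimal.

C1: P1 ⊕ 194 = 77; E(K, 77) = 64.
C2: P2 ⊕ 64 = 235; E(K, 235) = 230.

C1 = 64, C2 = 230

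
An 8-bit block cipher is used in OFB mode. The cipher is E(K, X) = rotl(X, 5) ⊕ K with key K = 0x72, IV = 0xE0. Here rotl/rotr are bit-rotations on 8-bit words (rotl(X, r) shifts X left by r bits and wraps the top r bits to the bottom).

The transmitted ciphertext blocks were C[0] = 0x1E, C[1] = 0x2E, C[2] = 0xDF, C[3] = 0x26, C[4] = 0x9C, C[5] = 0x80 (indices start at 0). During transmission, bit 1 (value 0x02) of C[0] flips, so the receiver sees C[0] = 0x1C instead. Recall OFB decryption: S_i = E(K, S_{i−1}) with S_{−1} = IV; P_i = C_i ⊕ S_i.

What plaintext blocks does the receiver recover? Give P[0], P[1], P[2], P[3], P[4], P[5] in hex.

P[0] = 0x72, P[1] = 0x91, P[2] = 0x5A, P[3] = 0xE4, P[4] = 0xB6, P[5] = 0xB7

Only C[0] changed, to 0x1C. In OFB, a change in C_i flips the same bit in P_i only; the keystream is unaffected. Decrypting the received ciphertext:
P[0]: S = E(K, 0xE0) = 0x6E; 0x1C ⊕ 0x6E = 0x72.
P[1]: S = E(K, 0x6E) = 0xBF; 0x2E ⊕ 0xBF = 0x91.
P[2]: S = E(K, 0xBF) = 0x85; 0xDF ⊕ 0x85 = 0x5A.
P[3]: S = E(K, 0x85) = 0xC2; 0x26 ⊕ 0xC2 = 0xE4.
P[4]: S = E(K, 0xC2) = 0x2A; 0x9C ⊕ 0x2A = 0xB6.
P[5]: S = E(K, 0x2A) = 0x37; 0x80 ⊕ 0x37 = 0xB7.
Blocks that differ from the original plaintext: P[0].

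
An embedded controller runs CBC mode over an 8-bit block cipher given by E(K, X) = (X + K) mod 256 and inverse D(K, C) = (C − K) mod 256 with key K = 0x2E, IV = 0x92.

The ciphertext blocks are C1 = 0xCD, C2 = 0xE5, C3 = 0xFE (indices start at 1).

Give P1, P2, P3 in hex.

P1 = 0x0D, P2 = 0x7A, P3 = 0x35

CBC decryption: P_i = D(K, C_i) ⊕ C_{i−1}, with C_{0} = IV.
P1: D(K, 0xCD) = 0x9F; 0x9F ⊕ 0x92 = 0x0D.
P2: D(K, 0xE5) = 0xB7; 0xB7 ⊕ 0xCD = 0x7A.
P3: D(K, 0xFE) = 0xD0; 0xD0 ⊕ 0xE5 = 0x35.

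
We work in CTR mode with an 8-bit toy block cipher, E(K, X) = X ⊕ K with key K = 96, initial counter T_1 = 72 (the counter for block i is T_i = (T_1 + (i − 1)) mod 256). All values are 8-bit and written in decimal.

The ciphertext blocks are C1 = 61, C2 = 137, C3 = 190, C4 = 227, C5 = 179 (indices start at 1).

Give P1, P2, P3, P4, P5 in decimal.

P1 = 21, P2 = 160, P3 = 148, P4 = 200, P5 = 159

CTR decryption: S_i = E(K, T_i) where T_i is the counter for block i; P_i = C_i ⊕ S_i.
P1: T = 72, S = E(K, T) = 40; 61 ⊕ 40 = 21.
P2: T = 73, S = E(K, T) = 41; 137 ⊕ 41 = 160.
P3: T = 74, S = E(K, T) = 42; 190 ⊕ 42 = 148.
P4: T = 75, S = E(K, T) = 43; 227 ⊕ 43 = 200.
P5: T = 76, S = E(K, T) = 44; 179 ⊕ 44 = 159.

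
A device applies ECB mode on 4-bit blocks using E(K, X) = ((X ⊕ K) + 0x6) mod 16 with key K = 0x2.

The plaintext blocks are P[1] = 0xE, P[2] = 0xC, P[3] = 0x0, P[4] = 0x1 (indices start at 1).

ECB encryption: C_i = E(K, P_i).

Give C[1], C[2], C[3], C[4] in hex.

C[1] = 0x2, C[2] = 0x4, C[3] = 0x8, C[4] = 0x9

C[1]: E(K, 0xE) = 0x2.
C[2]: E(K, 0xC) = 0x4.
C[3]: E(K, 0x0) = 0x8.
C[4]: E(K, 0x1) = 0x9.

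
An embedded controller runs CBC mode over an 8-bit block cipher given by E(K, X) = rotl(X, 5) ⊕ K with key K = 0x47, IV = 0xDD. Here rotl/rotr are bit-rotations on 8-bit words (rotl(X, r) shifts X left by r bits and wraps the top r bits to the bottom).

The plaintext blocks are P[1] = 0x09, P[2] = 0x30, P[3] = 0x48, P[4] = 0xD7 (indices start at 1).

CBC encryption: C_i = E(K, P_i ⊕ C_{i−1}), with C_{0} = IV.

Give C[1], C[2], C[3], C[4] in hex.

C[1]: P[1] ⊕ 0xDD = 0xD4; E(K, 0xD4) = 0xDD.
C[2]: P[2] ⊕ 0xDD = 0xED; E(K, 0xED) = 0xFA.
C[3]: P[3] ⊕ 0xFA = 0xB2; E(K, 0xB2) = 0x11.
C[4]: P[4] ⊕ 0x11 = 0xC6; E(K, 0xC6) = 0x9F.

C[1] = 0xDD, C[2] = 0xFA, C[3] = 0x11, C[4] = 0x9F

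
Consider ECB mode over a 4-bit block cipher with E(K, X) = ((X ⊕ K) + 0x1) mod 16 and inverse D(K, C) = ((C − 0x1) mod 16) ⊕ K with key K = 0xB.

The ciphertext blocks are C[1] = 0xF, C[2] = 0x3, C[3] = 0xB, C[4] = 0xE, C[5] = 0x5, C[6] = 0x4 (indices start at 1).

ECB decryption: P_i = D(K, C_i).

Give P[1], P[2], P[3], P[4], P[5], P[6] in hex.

P[1]: D(K, 0xF) = 0x5.
P[2]: D(K, 0x3) = 0x9.
P[3]: D(K, 0xB) = 0x1.
P[4]: D(K, 0xE) = 0x6.
P[5]: D(K, 0x5) = 0xF.
P[6]: D(K, 0x4) = 0x8.

P[1] = 0x5, P[2] = 0x9, P[3] = 0x1, P[4] = 0x6, P[5] = 0xF, P[6] = 0x8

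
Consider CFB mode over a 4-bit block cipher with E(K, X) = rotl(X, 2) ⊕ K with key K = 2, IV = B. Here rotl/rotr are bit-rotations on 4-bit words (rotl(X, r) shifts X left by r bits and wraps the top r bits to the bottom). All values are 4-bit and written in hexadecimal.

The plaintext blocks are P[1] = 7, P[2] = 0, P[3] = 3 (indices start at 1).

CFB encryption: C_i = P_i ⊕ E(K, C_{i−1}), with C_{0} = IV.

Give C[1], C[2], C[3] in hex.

C[1] = B, C[2] = C, C[3] = 2

C[1]: E(K, B) = C; 7 ⊕ C = B.
C[2]: E(K, B) = C; 0 ⊕ C = C.
C[3]: E(K, C) = 1; 3 ⊕ 1 = 2.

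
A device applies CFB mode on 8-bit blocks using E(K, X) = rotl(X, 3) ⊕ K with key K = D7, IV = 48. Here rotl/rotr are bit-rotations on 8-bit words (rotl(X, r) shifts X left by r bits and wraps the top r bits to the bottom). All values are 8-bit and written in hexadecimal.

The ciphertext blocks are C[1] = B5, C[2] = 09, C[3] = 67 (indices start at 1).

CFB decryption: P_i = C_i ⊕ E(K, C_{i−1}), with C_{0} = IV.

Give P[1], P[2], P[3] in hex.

P[1]: E(K, 48) = 95; B5 ⊕ 95 = 20.
P[2]: E(K, B5) = 7A; 09 ⊕ 7A = 73.
P[3]: E(K, 09) = 9F; 67 ⊕ 9F = F8.

P[1] = 20, P[2] = 73, P[3] = F8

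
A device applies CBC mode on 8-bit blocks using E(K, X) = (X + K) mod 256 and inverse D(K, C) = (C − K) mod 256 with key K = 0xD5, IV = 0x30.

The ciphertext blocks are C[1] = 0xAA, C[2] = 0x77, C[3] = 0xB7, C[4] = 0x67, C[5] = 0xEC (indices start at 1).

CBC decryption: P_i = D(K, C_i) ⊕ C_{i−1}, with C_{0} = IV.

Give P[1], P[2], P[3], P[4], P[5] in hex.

P[1] = 0xE5, P[2] = 0x08, P[3] = 0x95, P[4] = 0x25, P[5] = 0x70

P[1]: D(K, 0xAA) = 0xD5; 0xD5 ⊕ 0x30 = 0xE5.
P[2]: D(K, 0x77) = 0xA2; 0xA2 ⊕ 0xAA = 0x08.
P[3]: D(K, 0xB7) = 0xE2; 0xE2 ⊕ 0x77 = 0x95.
P[4]: D(K, 0x67) = 0x92; 0x92 ⊕ 0xB7 = 0x25.
P[5]: D(K, 0xEC) = 0x17; 0x17 ⊕ 0x67 = 0x70.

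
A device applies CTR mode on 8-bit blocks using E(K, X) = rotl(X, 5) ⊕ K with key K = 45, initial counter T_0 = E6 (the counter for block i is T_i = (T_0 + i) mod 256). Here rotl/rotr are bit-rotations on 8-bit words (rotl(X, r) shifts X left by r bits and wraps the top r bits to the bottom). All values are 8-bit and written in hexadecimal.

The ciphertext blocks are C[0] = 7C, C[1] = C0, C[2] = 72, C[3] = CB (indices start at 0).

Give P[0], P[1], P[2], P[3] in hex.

P[0] = E5, P[1] = 79, P[2] = 2A, P[3] = B3

CTR decryption: S_i = E(K, T_i) where T_i is the counter for block i; P_i = C_i ⊕ S_i.
P[0]: T = E6, S = E(K, T) = 99; 7C ⊕ 99 = E5.
P[1]: T = E7, S = E(K, T) = B9; C0 ⊕ B9 = 79.
P[2]: T = E8, S = E(K, T) = 58; 72 ⊕ 58 = 2A.
P[3]: T = E9, S = E(K, T) = 78; CB ⊕ 78 = B3.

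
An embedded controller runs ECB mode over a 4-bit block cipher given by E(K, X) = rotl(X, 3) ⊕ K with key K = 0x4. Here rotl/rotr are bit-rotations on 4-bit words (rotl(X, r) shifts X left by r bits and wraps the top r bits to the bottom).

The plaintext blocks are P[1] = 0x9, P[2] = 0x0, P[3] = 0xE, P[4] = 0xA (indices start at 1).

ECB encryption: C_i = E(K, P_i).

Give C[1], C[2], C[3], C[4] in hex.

C[1]: E(K, 0x9) = 0x8.
C[2]: E(K, 0x0) = 0x4.
C[3]: E(K, 0xE) = 0x3.
C[4]: E(K, 0xA) = 0x1.

C[1] = 0x8, C[2] = 0x4, C[3] = 0x3, C[4] = 0x1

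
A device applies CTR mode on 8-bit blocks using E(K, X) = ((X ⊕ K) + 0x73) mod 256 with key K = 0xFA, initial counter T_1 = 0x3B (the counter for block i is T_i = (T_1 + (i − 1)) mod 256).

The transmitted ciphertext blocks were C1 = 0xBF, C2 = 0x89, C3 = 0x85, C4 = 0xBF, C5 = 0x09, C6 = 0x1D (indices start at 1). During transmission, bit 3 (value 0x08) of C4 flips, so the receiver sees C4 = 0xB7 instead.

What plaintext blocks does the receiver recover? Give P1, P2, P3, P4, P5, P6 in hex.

P1 = 0x8B, P2 = 0xB0, P3 = 0xBF, P4 = 0x80, P5 = 0x31, P6 = 0x30

CTR decryption: S_i = E(K, T_i) where T_i is the counter for block i; P_i = C_i ⊕ S_i.
Only C4 changed, to 0xB7. In CTR, a change in C_i flips the same bit in P_i only; the keystream is unaffected. Decrypting the received ciphertext:
P1: T = 0x3B, S = E(K, T) = 0x34; 0xBF ⊕ 0x34 = 0x8B.
P2: T = 0x3C, S = E(K, T) = 0x39; 0x89 ⊕ 0x39 = 0xB0.
P3: T = 0x3D, S = E(K, T) = 0x3A; 0x85 ⊕ 0x3A = 0xBF.
P4: T = 0x3E, S = E(K, T) = 0x37; 0xB7 ⊕ 0x37 = 0x80.
P5: T = 0x3F, S = E(K, T) = 0x38; 0x09 ⊕ 0x38 = 0x31.
P6: T = 0x40, S = E(K, T) = 0x2D; 0x1D ⊕ 0x2D = 0x30.
Blocks that differ from the original plaintext: P4.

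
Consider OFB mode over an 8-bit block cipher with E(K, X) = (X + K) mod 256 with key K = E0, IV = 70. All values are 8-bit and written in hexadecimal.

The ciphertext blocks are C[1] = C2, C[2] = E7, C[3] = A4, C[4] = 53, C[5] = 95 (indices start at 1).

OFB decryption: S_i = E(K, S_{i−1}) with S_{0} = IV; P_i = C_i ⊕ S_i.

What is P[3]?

P[3] = B4

P[1]: S = E(K, 70) = 50; C2 ⊕ 50 = 92.
P[2]: S = E(K, 50) = 30; E7 ⊕ 30 = D7.
P[3]: S = E(K, 30) = 10; A4 ⊕ 10 = B4.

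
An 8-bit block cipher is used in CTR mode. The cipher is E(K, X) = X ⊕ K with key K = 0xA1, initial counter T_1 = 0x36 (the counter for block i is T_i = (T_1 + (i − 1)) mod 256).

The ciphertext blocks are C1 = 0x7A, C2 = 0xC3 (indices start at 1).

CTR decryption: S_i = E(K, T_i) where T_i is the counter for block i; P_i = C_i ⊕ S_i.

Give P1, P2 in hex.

P1: T = 0x36, S = E(K, T) = 0x97; 0x7A ⊕ 0x97 = 0xED.
P2: T = 0x37, S = E(K, T) = 0x96; 0xC3 ⊕ 0x96 = 0x55.

P1 = 0xED, P2 = 0x55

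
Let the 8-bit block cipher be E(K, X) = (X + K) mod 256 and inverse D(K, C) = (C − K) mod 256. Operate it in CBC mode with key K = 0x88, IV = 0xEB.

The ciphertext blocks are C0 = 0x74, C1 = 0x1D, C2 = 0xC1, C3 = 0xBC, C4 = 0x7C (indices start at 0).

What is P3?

CBC decryption: P_i = D(K, C_i) ⊕ C_{i−1}, with C_{−1} = IV.
P3: D(K, 0xBC) = 0x34; 0x34 ⊕ 0xC1 = 0xF5.

P3 = 0xF5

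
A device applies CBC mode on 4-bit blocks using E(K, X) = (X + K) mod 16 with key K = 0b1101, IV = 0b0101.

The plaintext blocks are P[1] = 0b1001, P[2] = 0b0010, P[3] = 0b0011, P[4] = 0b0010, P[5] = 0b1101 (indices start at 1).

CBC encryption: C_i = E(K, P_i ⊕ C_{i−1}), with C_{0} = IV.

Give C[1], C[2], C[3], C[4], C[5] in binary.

C[1]: P[1] ⊕ 0b0101 = 0b1100; E(K, 0b1100) = 0b1001.
C[2]: P[2] ⊕ 0b1001 = 0b1011; E(K, 0b1011) = 0b1000.
C[3]: P[3] ⊕ 0b1000 = 0b1011; E(K, 0b1011) = 0b1000.
C[4]: P[4] ⊕ 0b1000 = 0b1010; E(K, 0b1010) = 0b0111.
C[5]: P[5] ⊕ 0b0111 = 0b1010; E(K, 0b1010) = 0b0111.

C[1] = 0b1001, C[2] = 0b1000, C[3] = 0b1000, C[4] = 0b0111, C[5] = 0b0111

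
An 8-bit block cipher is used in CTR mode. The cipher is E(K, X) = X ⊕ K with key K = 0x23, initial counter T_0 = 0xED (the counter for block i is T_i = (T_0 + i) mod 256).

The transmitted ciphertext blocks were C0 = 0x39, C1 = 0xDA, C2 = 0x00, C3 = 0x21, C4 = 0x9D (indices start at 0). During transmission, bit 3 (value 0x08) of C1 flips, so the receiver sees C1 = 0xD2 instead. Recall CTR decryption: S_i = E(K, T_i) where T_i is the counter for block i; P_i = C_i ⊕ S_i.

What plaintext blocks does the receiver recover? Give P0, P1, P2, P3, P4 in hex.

P0 = 0xF7, P1 = 0x1F, P2 = 0xCC, P3 = 0xF2, P4 = 0x4F

Only C1 changed, to 0xD2. In CTR, a change in C_i flips the same bit in P_i only; the keystream is unaffected. Decrypting the received ciphertext:
P0: T = 0xED, S = E(K, T) = 0xCE; 0x39 ⊕ 0xCE = 0xF7.
P1: T = 0xEE, S = E(K, T) = 0xCD; 0xD2 ⊕ 0xCD = 0x1F.
P2: T = 0xEF, S = E(K, T) = 0xCC; 0x00 ⊕ 0xCC = 0xCC.
P3: T = 0xF0, S = E(K, T) = 0xD3; 0x21 ⊕ 0xD3 = 0xF2.
P4: T = 0xF1, S = E(K, T) = 0xD2; 0x9D ⊕ 0xD2 = 0x4F.
Blocks that differ from the original plaintext: P1.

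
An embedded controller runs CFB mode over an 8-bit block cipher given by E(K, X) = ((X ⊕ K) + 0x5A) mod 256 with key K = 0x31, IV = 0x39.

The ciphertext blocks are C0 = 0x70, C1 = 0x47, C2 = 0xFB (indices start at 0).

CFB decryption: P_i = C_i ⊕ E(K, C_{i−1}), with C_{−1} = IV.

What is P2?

P2: E(K, 0x47) = 0xD0; 0xFB ⊕ 0xD0 = 0x2B.

P2 = 0x2B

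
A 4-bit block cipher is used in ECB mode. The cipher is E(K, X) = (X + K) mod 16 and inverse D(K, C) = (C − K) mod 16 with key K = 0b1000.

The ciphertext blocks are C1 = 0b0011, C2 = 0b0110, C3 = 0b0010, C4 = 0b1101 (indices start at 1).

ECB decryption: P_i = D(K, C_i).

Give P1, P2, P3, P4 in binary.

P1: D(K, 0b0011) = 0b1011.
P2: D(K, 0b0110) = 0b1110.
P3: D(K, 0b0010) = 0b1010.
P4: D(K, 0b1101) = 0b0101.

P1 = 0b1011, P2 = 0b1110, P3 = 0b1010, P4 = 0b0101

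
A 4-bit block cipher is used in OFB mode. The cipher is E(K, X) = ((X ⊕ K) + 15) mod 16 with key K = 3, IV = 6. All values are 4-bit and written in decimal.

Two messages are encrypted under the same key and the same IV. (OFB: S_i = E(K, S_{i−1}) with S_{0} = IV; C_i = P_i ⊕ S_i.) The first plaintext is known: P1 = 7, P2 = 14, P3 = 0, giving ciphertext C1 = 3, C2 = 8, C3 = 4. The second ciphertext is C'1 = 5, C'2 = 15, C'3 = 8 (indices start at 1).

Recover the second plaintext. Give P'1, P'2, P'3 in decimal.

In OFB with a reused IV, both messages share the same keystream S_i, so C_i ⊕ C'_i = P_i ⊕ P'_i and thus P'_i = P_i ⊕ C_i ⊕ C'_i.
P'1: 7 ⊕ 3 ⊕ 5 = 1.
P'2: 14 ⊕ 8 ⊕ 15 = 9.
P'3: 0 ⊕ 4 ⊕ 8 = 12.

P'1 = 1, P'2 = 9, P'3 = 12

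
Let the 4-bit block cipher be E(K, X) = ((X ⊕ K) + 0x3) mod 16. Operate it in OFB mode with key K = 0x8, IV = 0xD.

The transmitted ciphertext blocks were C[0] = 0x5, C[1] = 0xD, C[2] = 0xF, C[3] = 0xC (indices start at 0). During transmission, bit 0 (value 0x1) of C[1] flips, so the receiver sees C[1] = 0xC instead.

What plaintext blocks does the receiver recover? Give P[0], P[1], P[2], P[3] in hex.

P[0] = 0xD, P[1] = 0xF, P[2] = 0x1, P[3] = 0x5

OFB decryption: S_i = E(K, S_{i−1}) with S_{−1} = IV; P_i = C_i ⊕ S_i.
Only C[1] changed, to 0xC. In OFB, a change in C_i flips the same bit in P_i only; the keystream is unaffected. Decrypting the received ciphertext:
P[0]: S = E(K, 0xD) = 0x8; 0x5 ⊕ 0x8 = 0xD.
P[1]: S = E(K, 0x8) = 0x3; 0xC ⊕ 0x3 = 0xF.
P[2]: S = E(K, 0x3) = 0xE; 0xF ⊕ 0xE = 0x1.
P[3]: S = E(K, 0xE) = 0x9; 0xC ⊕ 0x9 = 0x5.
Blocks that differ from the original plaintext: P[1].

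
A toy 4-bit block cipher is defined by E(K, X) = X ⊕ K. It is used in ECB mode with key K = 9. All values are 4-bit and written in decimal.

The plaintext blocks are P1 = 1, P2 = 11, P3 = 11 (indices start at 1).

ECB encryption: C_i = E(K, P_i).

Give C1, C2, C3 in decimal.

C1 = 8, C2 = 2, C3 = 2

C1: E(K, 1) = 8.
C2: E(K, 11) = 2.
C3: E(K, 11) = 2.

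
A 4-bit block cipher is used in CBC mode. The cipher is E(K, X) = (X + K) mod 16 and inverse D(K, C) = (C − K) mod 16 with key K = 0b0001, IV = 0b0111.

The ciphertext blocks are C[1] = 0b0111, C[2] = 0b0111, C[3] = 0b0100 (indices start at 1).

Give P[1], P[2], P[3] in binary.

P[1] = 0b0001, P[2] = 0b0001, P[3] = 0b0100

CBC decryption: P_i = D(K, C_i) ⊕ C_{i−1}, with C_{0} = IV.
P[1]: D(K, 0b0111) = 0b0110; 0b0110 ⊕ 0b0111 = 0b0001.
P[2]: D(K, 0b0111) = 0b0110; 0b0110 ⊕ 0b0111 = 0b0001.
P[3]: D(K, 0b0100) = 0b0011; 0b0011 ⊕ 0b0111 = 0b0100.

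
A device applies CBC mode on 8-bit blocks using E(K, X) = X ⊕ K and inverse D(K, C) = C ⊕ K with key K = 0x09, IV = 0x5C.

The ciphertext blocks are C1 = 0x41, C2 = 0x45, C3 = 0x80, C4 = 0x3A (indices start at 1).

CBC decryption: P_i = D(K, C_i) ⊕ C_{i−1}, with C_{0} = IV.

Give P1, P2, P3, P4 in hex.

P1 = 0x14, P2 = 0x0D, P3 = 0xCC, P4 = 0xB3

P1: D(K, 0x41) = 0x48; 0x48 ⊕ 0x5C = 0x14.
P2: D(K, 0x45) = 0x4C; 0x4C ⊕ 0x41 = 0x0D.
P3: D(K, 0x80) = 0x89; 0x89 ⊕ 0x45 = 0xCC.
P4: D(K, 0x3A) = 0x33; 0x33 ⊕ 0x80 = 0xB3.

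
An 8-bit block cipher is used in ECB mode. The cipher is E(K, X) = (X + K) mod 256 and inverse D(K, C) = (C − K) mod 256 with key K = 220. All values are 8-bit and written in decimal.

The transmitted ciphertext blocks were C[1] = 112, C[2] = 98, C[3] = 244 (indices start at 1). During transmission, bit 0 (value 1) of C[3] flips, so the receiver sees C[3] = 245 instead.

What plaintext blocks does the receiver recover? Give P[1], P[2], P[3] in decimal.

P[1] = 148, P[2] = 134, P[3] = 25

ECB decryption: P_i = D(K, C_i).
Only C[3] changed, to 245. In ECB, a change in C_i affects only P_i. Decrypting the received ciphertext:
P[1]: D(K, 112) = 148.
P[2]: D(K, 98) = 134.
P[3]: D(K, 245) = 25.
Blocks that differ from the original plaintext: P[3].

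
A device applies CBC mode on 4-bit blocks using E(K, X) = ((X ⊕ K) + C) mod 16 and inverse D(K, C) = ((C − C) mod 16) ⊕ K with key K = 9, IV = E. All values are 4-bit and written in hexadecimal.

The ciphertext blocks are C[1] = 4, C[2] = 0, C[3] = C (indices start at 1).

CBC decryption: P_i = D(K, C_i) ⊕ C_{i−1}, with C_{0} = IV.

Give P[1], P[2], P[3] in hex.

P[1] = F, P[2] = 9, P[3] = 9

P[1]: D(K, 4) = 1; 1 ⊕ E = F.
P[2]: D(K, 0) = D; D ⊕ 4 = 9.
P[3]: D(K, C) = 9; 9 ⊕ 0 = 9.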